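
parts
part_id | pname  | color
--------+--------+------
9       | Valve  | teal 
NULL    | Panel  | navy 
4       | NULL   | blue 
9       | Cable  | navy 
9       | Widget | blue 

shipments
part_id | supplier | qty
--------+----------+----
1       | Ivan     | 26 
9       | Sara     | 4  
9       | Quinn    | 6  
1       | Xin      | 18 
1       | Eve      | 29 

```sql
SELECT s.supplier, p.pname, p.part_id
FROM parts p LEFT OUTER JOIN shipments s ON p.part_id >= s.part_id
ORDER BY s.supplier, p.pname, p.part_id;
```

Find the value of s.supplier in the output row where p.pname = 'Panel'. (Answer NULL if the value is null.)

NULL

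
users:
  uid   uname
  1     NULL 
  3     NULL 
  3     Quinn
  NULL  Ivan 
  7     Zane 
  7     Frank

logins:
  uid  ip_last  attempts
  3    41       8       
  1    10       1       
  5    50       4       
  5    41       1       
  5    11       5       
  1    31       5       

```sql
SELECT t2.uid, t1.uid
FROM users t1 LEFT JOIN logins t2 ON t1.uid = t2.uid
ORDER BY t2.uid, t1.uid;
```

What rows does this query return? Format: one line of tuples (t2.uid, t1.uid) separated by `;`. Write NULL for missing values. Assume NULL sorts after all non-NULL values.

(1, 1); (1, 1); (3, 3); (3, 3); (NULL, 7); (NULL, 7); (NULL, NULL)

LEFT JOIN keeps every row from `users`; unmatched rows get NULL for `logins`'s columns.
Matching on t1.uid = t2.uid. A NULL in a compared column never satisfies the condition.
Matched pairs: 4; unmatched t1 rows kept: 3.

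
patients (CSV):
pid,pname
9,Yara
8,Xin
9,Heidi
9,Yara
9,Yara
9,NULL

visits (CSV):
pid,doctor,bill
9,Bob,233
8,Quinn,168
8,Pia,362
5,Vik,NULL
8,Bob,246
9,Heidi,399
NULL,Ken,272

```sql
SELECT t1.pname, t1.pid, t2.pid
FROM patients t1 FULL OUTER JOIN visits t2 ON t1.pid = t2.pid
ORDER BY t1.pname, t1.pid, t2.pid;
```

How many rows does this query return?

FULL OUTER JOIN keeps every row from both sides; unmatched rows get NULL for the other side's columns.
Matching on t1.pid = t2.pid. A NULL in a compared column never satisfies the condition.
- t1 row (pid=9): matches 2 t2 row(s) → 2 output row(s).
- t1 row (pid=8): matches 3 t2 row(s) → 3 output row(s).
- t1 row (pid=9): matches 2 t2 row(s) → 2 output row(s).
- t1 row (pid=9): matches 2 t2 row(s) → 2 output row(s).
- t1 row (pid=9): matches 2 t2 row(s) → 2 output row(s).
- t1 row (pid=9): matches 2 t2 row(s) → 2 output row(s).
- plus 2 unmatched t2 row(s), each kept with NULL t1 columns.
Total: 13 matched + 2 padded = 15 rows.

15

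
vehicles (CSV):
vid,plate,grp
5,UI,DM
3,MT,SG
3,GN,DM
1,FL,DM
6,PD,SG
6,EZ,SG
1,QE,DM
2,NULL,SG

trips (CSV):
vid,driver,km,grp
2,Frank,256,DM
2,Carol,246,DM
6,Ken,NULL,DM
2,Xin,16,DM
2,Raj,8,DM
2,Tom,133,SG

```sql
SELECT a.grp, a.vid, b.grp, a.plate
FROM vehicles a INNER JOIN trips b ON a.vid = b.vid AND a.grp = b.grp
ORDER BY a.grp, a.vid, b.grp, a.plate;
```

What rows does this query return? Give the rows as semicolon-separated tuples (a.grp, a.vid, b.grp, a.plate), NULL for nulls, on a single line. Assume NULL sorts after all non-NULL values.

(SG, 2, SG, NULL)

INNER JOIN keeps only pairs where the ON condition holds.
Matching on a.vid = b.vid AND a.grp = b.grp.
- a row (vid=5, grp=DM): no match → dropped.
- a row (vid=3, grp=SG): no match → dropped.
- a row (vid=3, grp=DM): no match → dropped.
- a row (vid=1, grp=DM): no match → dropped.
- a row (vid=6, grp=SG): no match → dropped.
- a row (vid=6, grp=SG): no match → dropped.
- a row (vid=1, grp=DM): no match → dropped.
- a row (vid=2, grp=SG): matches 1 b row(s) → 1 output row(s).
After projecting and ordering:
a.grp | a.vid | b.grp | a.plate
SG | 2 | SG | NULL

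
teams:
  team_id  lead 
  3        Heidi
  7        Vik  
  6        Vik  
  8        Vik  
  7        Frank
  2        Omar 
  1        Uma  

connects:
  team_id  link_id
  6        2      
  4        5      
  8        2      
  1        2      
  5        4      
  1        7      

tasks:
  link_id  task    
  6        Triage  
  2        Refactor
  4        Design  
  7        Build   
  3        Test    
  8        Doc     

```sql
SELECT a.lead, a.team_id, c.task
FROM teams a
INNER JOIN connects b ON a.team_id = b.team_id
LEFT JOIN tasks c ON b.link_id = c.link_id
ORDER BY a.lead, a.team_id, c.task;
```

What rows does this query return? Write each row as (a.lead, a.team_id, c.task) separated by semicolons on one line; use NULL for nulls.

Step 1 — a INNER JOIN b on team_id → 4 row(s).
Then LEFT JOIN `tasks c` on link_id: each of those 4 rows is kept; rows whose b.link_id has no match in c get NULL for c's columns.

(Uma, 1, Build); (Uma, 1, Refactor); (Vik, 6, Refactor); (Vik, 8, Refactor)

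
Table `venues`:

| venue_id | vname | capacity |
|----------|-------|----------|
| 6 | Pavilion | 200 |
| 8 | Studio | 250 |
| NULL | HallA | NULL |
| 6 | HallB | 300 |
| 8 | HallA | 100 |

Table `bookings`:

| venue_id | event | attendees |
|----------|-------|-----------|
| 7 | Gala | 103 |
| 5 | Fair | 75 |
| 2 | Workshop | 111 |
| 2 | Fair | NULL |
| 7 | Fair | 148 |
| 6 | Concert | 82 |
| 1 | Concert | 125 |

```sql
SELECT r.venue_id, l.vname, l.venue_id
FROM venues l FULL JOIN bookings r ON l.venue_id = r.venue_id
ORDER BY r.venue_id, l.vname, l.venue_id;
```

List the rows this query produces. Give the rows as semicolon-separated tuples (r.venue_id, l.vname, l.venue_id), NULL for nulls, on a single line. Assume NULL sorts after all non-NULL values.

FULL OUTER JOIN keeps every row from both sides; unmatched rows get NULL for the other side's columns.
Matching on l.venue_id = r.venue_id. A NULL in a compared column never satisfies the condition.
Matched pairs: 2; unmatched l rows kept: 3; unmatched r rows kept: 6.

(1, NULL, NULL); (2, NULL, NULL); (2, NULL, NULL); (5, NULL, NULL); (6, HallB, 6); (6, Pavilion, 6); (7, NULL, NULL); (7, NULL, NULL); (NULL, HallA, 8); (NULL, HallA, NULL); (NULL, Studio, 8)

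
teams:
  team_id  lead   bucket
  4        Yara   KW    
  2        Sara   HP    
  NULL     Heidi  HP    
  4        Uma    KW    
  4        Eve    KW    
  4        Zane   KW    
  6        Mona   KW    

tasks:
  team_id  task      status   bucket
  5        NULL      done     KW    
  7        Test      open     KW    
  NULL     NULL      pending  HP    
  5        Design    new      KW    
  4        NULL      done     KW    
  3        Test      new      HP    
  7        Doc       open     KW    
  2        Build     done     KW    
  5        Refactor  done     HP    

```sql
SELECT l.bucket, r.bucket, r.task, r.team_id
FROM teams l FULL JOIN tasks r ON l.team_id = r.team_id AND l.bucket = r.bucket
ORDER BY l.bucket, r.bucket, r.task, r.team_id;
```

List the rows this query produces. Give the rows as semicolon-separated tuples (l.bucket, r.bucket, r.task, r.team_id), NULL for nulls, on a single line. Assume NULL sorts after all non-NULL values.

FULL OUTER JOIN keeps every row from both sides; unmatched rows get NULL for the other side's columns.
Matching on l.team_id = r.team_id AND l.bucket = r.bucket. A NULL in a compared column never satisfies the condition.
Matched pairs: 4; unmatched l rows kept: 3; unmatched r rows kept: 8.

(HP, NULL, NULL, NULL); (HP, NULL, NULL, NULL); (KW, KW, NULL, 4); (KW, KW, NULL, 4); (KW, KW, NULL, 4); (KW, KW, NULL, 4); (KW, NULL, NULL, NULL); (NULL, HP, Refactor, 5); (NULL, HP, Test, 3); (NULL, HP, NULL, NULL); (NULL, KW, Build, 2); (NULL, KW, Design, 5); (NULL, KW, Doc, 7); (NULL, KW, Test, 7); (NULL, KW, NULL, 5)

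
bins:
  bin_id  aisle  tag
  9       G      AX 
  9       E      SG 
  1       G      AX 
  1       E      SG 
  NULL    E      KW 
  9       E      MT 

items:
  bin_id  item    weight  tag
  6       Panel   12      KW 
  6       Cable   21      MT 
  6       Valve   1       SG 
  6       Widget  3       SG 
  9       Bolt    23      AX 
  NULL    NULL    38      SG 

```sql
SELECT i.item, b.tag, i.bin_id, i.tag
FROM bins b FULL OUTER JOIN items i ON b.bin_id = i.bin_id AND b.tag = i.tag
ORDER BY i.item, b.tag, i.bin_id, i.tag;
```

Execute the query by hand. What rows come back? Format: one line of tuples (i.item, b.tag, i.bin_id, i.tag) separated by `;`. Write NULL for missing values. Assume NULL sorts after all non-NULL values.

(Bolt, AX, 9, AX); (Cable, NULL, 6, MT); (Panel, NULL, 6, KW); (Valve, NULL, 6, SG); (Widget, NULL, 6, SG); (NULL, AX, NULL, NULL); (NULL, KW, NULL, NULL); (NULL, MT, NULL, NULL); (NULL, SG, NULL, NULL); (NULL, SG, NULL, NULL); (NULL, NULL, NULL, SG)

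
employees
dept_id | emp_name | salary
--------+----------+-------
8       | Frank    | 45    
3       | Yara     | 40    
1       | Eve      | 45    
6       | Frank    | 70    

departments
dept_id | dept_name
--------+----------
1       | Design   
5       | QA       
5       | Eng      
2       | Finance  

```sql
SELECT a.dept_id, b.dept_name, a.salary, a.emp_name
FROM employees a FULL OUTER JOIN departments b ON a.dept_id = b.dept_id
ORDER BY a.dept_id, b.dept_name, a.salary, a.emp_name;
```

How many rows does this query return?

7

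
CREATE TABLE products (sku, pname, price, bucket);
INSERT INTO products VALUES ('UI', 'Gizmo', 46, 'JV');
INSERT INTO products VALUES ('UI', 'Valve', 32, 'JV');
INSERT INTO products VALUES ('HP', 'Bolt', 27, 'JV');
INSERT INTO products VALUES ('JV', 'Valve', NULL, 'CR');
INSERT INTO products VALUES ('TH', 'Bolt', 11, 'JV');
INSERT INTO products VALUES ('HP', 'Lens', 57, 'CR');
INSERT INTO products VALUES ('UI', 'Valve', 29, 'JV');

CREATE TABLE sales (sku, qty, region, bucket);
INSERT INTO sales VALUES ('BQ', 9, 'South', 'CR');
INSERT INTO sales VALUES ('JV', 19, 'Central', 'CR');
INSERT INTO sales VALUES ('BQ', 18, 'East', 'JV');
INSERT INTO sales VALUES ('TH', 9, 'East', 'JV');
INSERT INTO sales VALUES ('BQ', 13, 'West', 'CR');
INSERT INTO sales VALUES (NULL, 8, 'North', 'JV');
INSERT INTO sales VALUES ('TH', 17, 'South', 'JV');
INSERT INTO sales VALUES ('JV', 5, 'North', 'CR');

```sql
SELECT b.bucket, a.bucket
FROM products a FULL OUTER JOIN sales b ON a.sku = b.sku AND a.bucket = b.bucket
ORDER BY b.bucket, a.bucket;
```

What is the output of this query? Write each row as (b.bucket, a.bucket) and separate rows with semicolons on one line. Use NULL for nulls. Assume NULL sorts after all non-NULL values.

(CR, CR); (CR, CR); (CR, NULL); (CR, NULL); (JV, JV); (JV, JV); (JV, NULL); (JV, NULL); (NULL, CR); (NULL, JV); (NULL, JV); (NULL, JV); (NULL, JV)

FULL OUTER JOIN keeps every row from both sides; unmatched rows get NULL for the other side's columns.
Matching on a.sku = b.sku AND a.bucket = b.bucket. A NULL in a compared column never satisfies the condition.
- a (sku=UI, bucket=JV) has no partner → padded with NULL.
- a (sku=UI, bucket=JV) has no partner → padded with NULL.
- a (sku=HP, bucket=JV) has no partner → padded with NULL.
- a (sku=JV, bucket=CR) pairs with 2 row(s) of b.
- a (sku=TH, bucket=JV) pairs with 2 row(s) of b.
- a (sku=HP, bucket=CR) has no partner → padded with NULL.
- a (sku=UI, bucket=JV) has no partner → padded with NULL.
- 4 b row(s) had no a match → kept, a columns NULL.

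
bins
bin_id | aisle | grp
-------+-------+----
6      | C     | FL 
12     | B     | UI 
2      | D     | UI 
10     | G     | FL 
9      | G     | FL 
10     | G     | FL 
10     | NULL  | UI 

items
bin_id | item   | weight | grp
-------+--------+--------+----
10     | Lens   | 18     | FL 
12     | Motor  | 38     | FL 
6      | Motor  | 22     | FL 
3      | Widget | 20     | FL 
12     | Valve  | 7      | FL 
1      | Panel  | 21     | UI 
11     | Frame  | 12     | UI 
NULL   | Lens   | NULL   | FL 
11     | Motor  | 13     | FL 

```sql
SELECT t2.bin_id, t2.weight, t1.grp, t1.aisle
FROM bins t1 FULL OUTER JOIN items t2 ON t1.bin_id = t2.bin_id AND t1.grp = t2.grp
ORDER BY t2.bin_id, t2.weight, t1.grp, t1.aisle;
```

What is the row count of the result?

14

FULL OUTER JOIN keeps every row from both sides; unmatched rows get NULL for the other side's columns.
Matching on t1.bin_id = t2.bin_id AND t1.grp = t2.grp. A NULL in a compared column never satisfies the condition.
- t1[0] bin_id=6, grp=FL → 1 match(es) in t2 → 1 row(s).
- t1[1] bin_id=12, grp=UI → no match; kept with NULLs on the t2 side.
- t1[2] bin_id=2, grp=UI → no match; kept with NULLs on the t2 side.
- t1[3] bin_id=10, grp=FL → 1 match(es) in t2 → 1 row(s).
- t1[4] bin_id=9, grp=FL → no match; kept with NULLs on the t2 side.
- t1[5] bin_id=10, grp=FL → 1 match(es) in t2 → 1 row(s).
- t1[6] bin_id=10, grp=UI → no match; kept with NULLs on the t2 side.
- 7 row(s) from t2 found no t1 partner → padded with NULL.
Total: 3 matched + 11 padded = 14 rows.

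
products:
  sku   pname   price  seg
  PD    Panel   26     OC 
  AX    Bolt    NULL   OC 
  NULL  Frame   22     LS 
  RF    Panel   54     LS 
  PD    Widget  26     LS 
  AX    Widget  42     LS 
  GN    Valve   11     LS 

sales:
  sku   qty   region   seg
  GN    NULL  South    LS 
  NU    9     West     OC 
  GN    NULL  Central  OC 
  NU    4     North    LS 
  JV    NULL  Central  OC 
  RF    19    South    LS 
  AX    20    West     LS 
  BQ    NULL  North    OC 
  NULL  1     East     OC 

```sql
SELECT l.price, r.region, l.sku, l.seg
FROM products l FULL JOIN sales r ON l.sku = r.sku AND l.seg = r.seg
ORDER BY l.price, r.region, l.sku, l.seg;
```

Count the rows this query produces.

13

FULL OUTER JOIN keeps every row from both sides; unmatched rows get NULL for the other side's columns.
Matching on l.sku = r.sku AND l.seg = r.seg. A NULL in a compared column never satisfies the condition.
- l (sku=PD, seg=OC) has no partner → padded with NULL.
- l (sku=AX, seg=OC) has no partner → padded with NULL.
- l (sku=NULL, seg=LS) has no partner → padded with NULL.
- l (sku=RF, seg=LS) pairs with 1 row(s) of r.
- l (sku=PD, seg=LS) has no partner → padded with NULL.
- l (sku=AX, seg=LS) pairs with 1 row(s) of r.
- l (sku=GN, seg=LS) pairs with 1 row(s) of r.
- 6 row(s) from r found no l partner → padded with NULL.
Total: 3 matched + 10 padded = 13 rows.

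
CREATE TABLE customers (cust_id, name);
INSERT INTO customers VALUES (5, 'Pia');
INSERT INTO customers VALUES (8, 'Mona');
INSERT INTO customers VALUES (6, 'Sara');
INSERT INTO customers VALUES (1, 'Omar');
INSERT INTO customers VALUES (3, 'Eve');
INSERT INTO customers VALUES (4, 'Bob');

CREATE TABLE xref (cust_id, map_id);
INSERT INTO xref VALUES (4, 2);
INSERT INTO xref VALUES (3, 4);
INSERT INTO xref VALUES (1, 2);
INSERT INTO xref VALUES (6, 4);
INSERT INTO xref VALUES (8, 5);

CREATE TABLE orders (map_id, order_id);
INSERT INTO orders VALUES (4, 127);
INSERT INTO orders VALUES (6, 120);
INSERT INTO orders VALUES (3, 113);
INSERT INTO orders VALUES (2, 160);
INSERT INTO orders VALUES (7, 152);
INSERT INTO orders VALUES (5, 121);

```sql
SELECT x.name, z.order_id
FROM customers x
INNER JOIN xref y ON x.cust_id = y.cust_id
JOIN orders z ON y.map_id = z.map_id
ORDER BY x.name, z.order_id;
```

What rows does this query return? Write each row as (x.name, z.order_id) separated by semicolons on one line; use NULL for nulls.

(Bob, 160); (Eve, 127); (Mona, 121); (Omar, 160); (Sara, 127)

Step 1 — x INNER JOIN y on cust_id → 5 row(s).
Then INNER JOIN `orders z` on map_id: keep only rows whose y.map_id appears in z.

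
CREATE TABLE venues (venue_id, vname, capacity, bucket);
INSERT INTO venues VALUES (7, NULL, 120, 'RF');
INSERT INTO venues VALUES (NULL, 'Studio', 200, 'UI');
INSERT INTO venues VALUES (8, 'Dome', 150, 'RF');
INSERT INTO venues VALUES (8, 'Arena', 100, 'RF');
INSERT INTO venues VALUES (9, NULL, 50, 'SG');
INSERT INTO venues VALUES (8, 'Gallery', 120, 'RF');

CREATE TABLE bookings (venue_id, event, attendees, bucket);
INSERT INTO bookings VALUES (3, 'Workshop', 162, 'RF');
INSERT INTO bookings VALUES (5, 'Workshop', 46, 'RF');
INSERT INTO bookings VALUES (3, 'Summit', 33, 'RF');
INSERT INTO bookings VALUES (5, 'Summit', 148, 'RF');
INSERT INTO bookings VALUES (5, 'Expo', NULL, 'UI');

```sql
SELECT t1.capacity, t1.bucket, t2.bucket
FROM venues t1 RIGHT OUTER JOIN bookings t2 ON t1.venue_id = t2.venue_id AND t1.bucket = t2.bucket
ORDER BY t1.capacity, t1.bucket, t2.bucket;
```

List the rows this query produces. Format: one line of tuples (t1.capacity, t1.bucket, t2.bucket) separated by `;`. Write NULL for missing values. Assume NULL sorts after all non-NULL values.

(NULL, NULL, RF); (NULL, NULL, RF); (NULL, NULL, RF); (NULL, NULL, RF); (NULL, NULL, UI)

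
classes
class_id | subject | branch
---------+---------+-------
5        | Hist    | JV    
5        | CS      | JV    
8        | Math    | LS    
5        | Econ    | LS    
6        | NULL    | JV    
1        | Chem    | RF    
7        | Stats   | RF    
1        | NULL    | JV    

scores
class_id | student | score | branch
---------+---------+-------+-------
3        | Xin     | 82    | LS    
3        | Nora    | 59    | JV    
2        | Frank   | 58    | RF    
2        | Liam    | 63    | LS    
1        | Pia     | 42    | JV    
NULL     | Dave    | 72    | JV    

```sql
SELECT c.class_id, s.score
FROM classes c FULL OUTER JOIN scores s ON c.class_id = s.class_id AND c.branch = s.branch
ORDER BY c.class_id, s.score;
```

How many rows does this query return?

13

FULL OUTER JOIN keeps every row from both sides; unmatched rows get NULL for the other side's columns.
Matching on c.class_id = s.class_id AND c.branch = s.branch. A NULL in a compared column never satisfies the condition.
- c[0] class_id=5, branch=JV → no match; kept with NULLs on the s side.
- c[1] class_id=5, branch=JV → no match; kept with NULLs on the s side.
- c[2] class_id=8, branch=LS → no match; kept with NULLs on the s side.
- c[3] class_id=5, branch=LS → no match; kept with NULLs on the s side.
- c[4] class_id=6, branch=JV → no match; kept with NULLs on the s side.
- c[5] class_id=1, branch=RF → no match; kept with NULLs on the s side.
- c[6] class_id=7, branch=RF → no match; kept with NULLs on the s side.
- c[7] class_id=1, branch=JV → 1 match(es) in s → 1 row(s).
- 5 s row(s) had no c match → kept, c columns NULL.
Total: 1 matched + 12 padded = 13 rows.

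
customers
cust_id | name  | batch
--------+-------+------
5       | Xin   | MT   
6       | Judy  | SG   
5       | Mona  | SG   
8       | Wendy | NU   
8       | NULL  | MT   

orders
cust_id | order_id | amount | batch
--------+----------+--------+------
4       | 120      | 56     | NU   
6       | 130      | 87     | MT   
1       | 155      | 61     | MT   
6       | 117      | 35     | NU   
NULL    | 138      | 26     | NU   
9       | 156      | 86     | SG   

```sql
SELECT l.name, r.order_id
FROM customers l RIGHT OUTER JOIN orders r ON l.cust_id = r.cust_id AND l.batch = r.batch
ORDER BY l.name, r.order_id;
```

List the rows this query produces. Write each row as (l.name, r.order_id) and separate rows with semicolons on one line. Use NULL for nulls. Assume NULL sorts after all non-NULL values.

(NULL, 117); (NULL, 120); (NULL, 130); (NULL, 138); (NULL, 155); (NULL, 156)

RIGHT JOIN keeps every row from `orders`; unmatched rows get NULL for `customers`'s columns.
Matching on l.cust_id = r.cust_id AND l.batch = r.batch. A NULL in a compared column never satisfies the condition.
Matched pairs: 0; unmatched r rows kept: 6.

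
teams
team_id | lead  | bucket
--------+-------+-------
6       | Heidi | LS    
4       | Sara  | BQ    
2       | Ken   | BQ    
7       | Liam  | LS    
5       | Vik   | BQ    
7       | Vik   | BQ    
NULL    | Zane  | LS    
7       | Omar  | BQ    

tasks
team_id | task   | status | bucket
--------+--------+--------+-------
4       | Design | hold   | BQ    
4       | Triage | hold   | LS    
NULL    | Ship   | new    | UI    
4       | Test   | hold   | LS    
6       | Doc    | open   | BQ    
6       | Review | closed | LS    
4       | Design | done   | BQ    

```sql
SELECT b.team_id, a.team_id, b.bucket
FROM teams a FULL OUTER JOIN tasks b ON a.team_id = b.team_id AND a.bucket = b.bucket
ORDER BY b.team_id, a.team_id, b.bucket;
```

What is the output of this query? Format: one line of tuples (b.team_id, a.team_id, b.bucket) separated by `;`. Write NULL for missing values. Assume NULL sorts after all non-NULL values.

FULL OUTER JOIN keeps every row from both sides; unmatched rows get NULL for the other side's columns.
Matching on a.team_id = b.team_id AND a.bucket = b.bucket. A NULL in a compared column never satisfies the condition.
- a (team_id=6, bucket=LS) pairs with 1 row(s) of b.
- a (team_id=4, bucket=BQ) pairs with 2 row(s) of b.
- a (team_id=2, bucket=BQ) has no partner → padded with NULL.
- a (team_id=7, bucket=LS) has no partner → padded with NULL.
- a (team_id=5, bucket=BQ) has no partner → padded with NULL.
- a (team_id=7, bucket=BQ) has no partner → padded with NULL.
- a (team_id=NULL, bucket=LS) has no partner → padded with NULL.
- a (team_id=7, bucket=BQ) has no partner → padded with NULL.
- 4 row(s) from b found no a partner → padded with NULL.

(4, 4, BQ); (4, 4, BQ); (4, NULL, LS); (4, NULL, LS); (6, 6, LS); (6, NULL, BQ); (NULL, 2, NULL); (NULL, 5, NULL); (NULL, 7, NULL); (NULL, 7, NULL); (NULL, 7, NULL); (NULL, NULL, UI); (NULL, NULL, NULL)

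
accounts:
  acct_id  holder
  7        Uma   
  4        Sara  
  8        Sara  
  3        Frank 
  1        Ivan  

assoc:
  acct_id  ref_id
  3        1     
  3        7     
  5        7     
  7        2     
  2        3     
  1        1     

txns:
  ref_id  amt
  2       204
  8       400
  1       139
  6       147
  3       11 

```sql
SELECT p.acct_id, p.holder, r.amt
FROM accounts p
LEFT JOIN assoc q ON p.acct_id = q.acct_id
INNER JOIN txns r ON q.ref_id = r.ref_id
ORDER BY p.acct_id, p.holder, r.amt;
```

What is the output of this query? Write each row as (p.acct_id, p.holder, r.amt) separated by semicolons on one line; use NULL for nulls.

Joins associate left-to-right: accounts LEFT JOIN assoc on acct_id gives 6 intermediate row(s).
Then INNER JOIN `txns r` on ref_id: keep only rows whose q.ref_id appears in r.

(1, Ivan, 139); (3, Frank, 139); (7, Uma, 204)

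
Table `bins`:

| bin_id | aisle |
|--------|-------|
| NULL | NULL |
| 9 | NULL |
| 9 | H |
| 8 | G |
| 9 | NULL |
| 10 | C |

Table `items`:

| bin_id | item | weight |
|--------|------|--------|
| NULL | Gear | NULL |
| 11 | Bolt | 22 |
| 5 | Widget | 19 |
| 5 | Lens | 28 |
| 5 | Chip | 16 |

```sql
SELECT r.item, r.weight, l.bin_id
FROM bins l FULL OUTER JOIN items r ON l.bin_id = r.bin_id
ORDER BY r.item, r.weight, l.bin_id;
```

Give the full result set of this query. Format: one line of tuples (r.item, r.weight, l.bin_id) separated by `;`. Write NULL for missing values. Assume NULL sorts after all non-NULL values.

FULL OUTER JOIN keeps every row from both sides; unmatched rows get NULL for the other side's columns.
Matching on l.bin_id = r.bin_id. A NULL in a compared column never satisfies the condition.
Matched pairs: 0; unmatched l rows kept: 6; unmatched r rows kept: 5.

(Bolt, 22, NULL); (Chip, 16, NULL); (Gear, NULL, NULL); (Lens, 28, NULL); (Widget, 19, NULL); (NULL, NULL, 8); (NULL, NULL, 9); (NULL, NULL, 9); (NULL, NULL, 9); (NULL, NULL, 10); (NULL, NULL, NULL)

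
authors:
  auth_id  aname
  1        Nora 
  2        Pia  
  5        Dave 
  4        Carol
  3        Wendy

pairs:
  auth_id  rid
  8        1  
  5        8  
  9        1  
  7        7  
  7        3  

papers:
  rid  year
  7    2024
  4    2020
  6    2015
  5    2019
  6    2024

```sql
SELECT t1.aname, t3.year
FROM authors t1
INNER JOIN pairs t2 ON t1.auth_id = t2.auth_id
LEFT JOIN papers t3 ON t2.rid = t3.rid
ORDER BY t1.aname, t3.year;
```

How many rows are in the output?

1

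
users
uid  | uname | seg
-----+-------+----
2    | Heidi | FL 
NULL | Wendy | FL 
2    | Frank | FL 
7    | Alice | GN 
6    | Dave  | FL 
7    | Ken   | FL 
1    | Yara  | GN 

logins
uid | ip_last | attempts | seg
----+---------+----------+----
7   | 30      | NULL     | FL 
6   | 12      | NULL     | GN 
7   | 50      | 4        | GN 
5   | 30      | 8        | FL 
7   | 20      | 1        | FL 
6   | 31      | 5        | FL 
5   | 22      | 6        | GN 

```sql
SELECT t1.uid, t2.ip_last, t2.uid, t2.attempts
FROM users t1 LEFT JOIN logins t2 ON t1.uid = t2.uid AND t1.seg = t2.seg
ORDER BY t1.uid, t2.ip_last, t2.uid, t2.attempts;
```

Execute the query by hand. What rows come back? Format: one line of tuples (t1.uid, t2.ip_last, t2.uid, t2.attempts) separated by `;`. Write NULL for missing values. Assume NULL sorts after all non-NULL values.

(1, NULL, NULL, NULL); (2, NULL, NULL, NULL); (2, NULL, NULL, NULL); (6, 31, 6, 5); (7, 20, 7, 1); (7, 30, 7, NULL); (7, 50, 7, 4); (NULL, NULL, NULL, NULL)

LEFT JOIN keeps every row from `users`; unmatched rows get NULL for `logins`'s columns.
Matching on t1.uid = t2.uid AND t1.seg = t2.seg. A NULL in a compared column never satisfies the condition.
Matched pairs: 4; unmatched t1 rows kept: 4.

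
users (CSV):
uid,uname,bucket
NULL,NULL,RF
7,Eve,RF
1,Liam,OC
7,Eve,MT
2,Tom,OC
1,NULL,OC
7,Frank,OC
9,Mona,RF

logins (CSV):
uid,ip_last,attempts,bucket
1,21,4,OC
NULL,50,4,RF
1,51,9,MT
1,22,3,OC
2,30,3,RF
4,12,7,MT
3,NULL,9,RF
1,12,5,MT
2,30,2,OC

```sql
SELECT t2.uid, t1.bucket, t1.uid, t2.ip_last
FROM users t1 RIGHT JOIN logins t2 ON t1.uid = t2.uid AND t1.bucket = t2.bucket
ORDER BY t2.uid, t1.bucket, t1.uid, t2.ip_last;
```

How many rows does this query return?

RIGHT JOIN keeps every row from `logins`; unmatched rows get NULL for `users`'s columns.
Matching on t1.uid = t2.uid AND t1.bucket = t2.bucket. A NULL in a compared column never satisfies the condition.
- t1 (uid=NULL, bucket=RF) has no partner in t2.
- t1 (uid=7, bucket=RF) has no partner in t2.
- t1 (uid=1, bucket=OC) pairs with 2 row(s) of t2.
- t1 (uid=7, bucket=MT) has no partner in t2.
- t1 (uid=2, bucket=OC) pairs with 1 row(s) of t2.
- t1 (uid=1, bucket=OC) pairs with 2 row(s) of t2.
- t1 (uid=7, bucket=OC) has no partner in t2.
- t1 (uid=9, bucket=RF) has no partner in t2.
- plus 6 unmatched t2 row(s), each kept with NULL t1 columns.
Total: 5 matched + 6 padded = 11 rows.

11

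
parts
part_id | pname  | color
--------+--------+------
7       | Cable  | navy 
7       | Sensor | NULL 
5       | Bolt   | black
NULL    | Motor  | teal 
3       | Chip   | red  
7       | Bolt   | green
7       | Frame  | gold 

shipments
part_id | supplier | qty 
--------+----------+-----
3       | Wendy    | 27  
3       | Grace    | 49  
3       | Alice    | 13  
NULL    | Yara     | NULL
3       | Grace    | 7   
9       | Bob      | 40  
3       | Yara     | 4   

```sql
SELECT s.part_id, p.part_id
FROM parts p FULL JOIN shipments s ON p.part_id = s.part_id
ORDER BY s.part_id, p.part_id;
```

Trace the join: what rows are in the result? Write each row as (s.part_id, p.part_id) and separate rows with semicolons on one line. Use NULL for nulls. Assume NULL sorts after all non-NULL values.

(3, 3); (3, 3); (3, 3); (3, 3); (3, 3); (9, NULL); (NULL, 5); (NULL, 7); (NULL, 7); (NULL, 7); (NULL, 7); (NULL, NULL); (NULL, NULL)

FULL OUTER JOIN keeps every row from both sides; unmatched rows get NULL for the other side's columns.
Matching on p.part_id = s.part_id. A NULL in a compared column never satisfies the condition.
Matched pairs: 5; unmatched p rows kept: 6; unmatched s rows kept: 2.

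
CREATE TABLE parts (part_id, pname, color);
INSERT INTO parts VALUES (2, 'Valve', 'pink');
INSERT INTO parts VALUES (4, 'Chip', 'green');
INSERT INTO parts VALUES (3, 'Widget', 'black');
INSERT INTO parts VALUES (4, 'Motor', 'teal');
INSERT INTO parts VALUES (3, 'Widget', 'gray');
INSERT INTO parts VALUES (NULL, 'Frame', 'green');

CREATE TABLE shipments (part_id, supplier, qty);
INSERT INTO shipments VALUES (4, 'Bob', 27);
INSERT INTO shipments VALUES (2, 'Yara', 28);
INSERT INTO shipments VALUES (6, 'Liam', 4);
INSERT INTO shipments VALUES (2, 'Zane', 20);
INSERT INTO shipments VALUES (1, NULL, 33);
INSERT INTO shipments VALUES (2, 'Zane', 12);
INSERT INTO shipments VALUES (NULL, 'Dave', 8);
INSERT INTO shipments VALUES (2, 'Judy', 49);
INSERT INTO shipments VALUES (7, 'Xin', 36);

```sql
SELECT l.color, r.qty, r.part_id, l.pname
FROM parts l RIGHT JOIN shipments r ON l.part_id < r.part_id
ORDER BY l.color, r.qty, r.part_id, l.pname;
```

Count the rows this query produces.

19

RIGHT JOIN keeps every row from `shipments`; unmatched rows get NULL for `parts`'s columns.
Matching on l.part_id < r.part_id. A NULL in a compared column never satisfies the condition.
- l row (part_id=2): matches 3 r row(s) → 3 output row(s).
- l row (part_id=4): matches 2 r row(s) → 2 output row(s).
- l row (part_id=3): matches 3 r row(s) → 3 output row(s).
- l row (part_id=4): matches 2 r row(s) → 2 output row(s).
- l row (part_id=3): matches 3 r row(s) → 3 output row(s).
- l row (part_id=NULL): no match.
- plus 6 unmatched r row(s), each kept with NULL l columns.
Total: 13 matched + 6 padded = 19 rows.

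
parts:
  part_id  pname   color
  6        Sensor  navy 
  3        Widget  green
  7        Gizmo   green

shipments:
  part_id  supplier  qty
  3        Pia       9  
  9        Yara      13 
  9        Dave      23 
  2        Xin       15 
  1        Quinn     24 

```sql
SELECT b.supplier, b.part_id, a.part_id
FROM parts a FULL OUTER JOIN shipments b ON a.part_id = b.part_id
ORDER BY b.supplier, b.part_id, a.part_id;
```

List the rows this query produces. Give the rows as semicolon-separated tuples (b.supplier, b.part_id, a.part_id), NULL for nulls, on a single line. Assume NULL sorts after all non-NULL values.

FULL OUTER JOIN keeps every row from both sides; unmatched rows get NULL for the other side's columns.
Matching on a.part_id = b.part_id.
- part_id=6: no b row matches, row kept with b columns NULL.
- part_id=3: 1 matching b row(s), so 1 row(s) emitted.
- part_id=7: no b row matches, row kept with b columns NULL.
- 4 b row(s) had no a match → kept, a columns NULL.
After projecting and ordering:
b.supplier | b.part_id | a.part_id
Dave | 9 | NULL
Pia | 3 | 3
Quinn | 1 | NULL
Xin | 2 | NULL
Yara | 9 | NULL
NULL | NULL | 6
NULL | NULL | 7

(Dave, 9, NULL); (Pia, 3, 3); (Quinn, 1, NULL); (Xin, 2, NULL); (Yara, 9, NULL); (NULL, NULL, 6); (NULL, NULL, 7)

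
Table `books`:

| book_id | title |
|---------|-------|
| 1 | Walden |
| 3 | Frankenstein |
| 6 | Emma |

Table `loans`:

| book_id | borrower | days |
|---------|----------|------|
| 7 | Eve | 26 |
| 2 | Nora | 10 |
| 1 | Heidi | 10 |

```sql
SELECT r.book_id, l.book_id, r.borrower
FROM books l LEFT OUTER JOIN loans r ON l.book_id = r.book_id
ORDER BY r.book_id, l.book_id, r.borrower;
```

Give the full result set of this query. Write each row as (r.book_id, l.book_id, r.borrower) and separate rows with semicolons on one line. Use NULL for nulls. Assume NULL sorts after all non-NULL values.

(1, 1, Heidi); (NULL, 3, NULL); (NULL, 6, NULL)

LEFT JOIN keeps every row from `books`; unmatched rows get NULL for `loans`'s columns.
Matching on l.book_id = r.book_id.
- l (book_id=1) pairs with 1 row(s) of r.
- l (book_id=3) has no partner → padded with NULL.
- l (book_id=6) has no partner → padded with NULL.
After projecting and ordering:
r.book_id | l.book_id | r.borrower
1 | 1 | Heidi
NULL | 3 | NULL
NULL | 6 | NULL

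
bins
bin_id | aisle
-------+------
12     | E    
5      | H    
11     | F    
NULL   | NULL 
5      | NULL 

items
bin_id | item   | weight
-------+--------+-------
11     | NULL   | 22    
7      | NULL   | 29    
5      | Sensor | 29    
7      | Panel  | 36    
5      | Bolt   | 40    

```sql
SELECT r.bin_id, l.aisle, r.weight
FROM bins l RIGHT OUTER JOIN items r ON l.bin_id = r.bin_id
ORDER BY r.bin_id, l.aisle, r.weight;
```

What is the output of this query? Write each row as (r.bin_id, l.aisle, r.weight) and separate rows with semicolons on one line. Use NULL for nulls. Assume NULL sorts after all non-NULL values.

(5, H, 29); (5, H, 40); (5, NULL, 29); (5, NULL, 40); (7, NULL, 29); (7, NULL, 36); (11, F, 22)

RIGHT JOIN keeps every row from `items`; unmatched rows get NULL for `bins`'s columns.
Matching on l.bin_id = r.bin_id. A NULL in a compared column never satisfies the condition.
- bin_id=12: no matching r row.
- bin_id=5: 2 matching r row(s), so 2 row(s) emitted.
- bin_id=11: 1 matching r row(s), so 1 row(s) emitted.
- bin_id=NULL: no matching r row.
- bin_id=5: 2 matching r row(s), so 2 row(s) emitted.
- plus 2 unmatched r row(s), each kept with NULL l columns.
After projecting and ordering:
r.bin_id | l.aisle | r.weight
5 | H | 29
5 | H | 40
5 | NULL | 29
5 | NULL | 40
7 | NULL | 29
7 | NULL | 36
11 | F | 22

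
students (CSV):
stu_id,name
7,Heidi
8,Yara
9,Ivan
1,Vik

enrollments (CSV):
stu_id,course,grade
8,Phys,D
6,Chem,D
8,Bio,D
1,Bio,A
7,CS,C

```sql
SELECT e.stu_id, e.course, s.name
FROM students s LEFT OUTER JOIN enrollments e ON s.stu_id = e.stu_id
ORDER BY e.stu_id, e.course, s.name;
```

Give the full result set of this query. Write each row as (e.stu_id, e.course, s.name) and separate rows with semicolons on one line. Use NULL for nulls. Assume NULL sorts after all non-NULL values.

LEFT JOIN keeps every row from `students`; unmatched rows get NULL for `enrollments`'s columns.
Matching on s.stu_id = e.stu_id.
- s row (stu_id=7): matches 1 e row(s) → 1 output row(s).
- s row (stu_id=8): matches 2 e row(s) → 2 output row(s).
- s row (stu_id=9): no match → kept, e columns NULL.
- s row (stu_id=1): matches 1 e row(s) → 1 output row(s).
After projecting and ordering:
e.stu_id | e.course | s.name
1 | Bio | Vik
7 | CS | Heidi
8 | Bio | Yara
8 | Phys | Yara
NULL | NULL | Ivan

(1, Bio, Vik); (7, CS, Heidi); (8, Bio, Yara); (8, Phys, Yara); (NULL, NULL, Ivan)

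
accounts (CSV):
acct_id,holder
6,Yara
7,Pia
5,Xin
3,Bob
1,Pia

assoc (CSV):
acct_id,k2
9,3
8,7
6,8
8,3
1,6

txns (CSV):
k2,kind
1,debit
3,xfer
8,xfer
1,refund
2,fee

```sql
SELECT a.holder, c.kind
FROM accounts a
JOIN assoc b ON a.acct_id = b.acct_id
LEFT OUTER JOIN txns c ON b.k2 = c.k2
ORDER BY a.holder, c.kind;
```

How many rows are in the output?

Step 1 — a INNER JOIN b on acct_id → 2 row(s).
Then LEFT JOIN `txns c` on k2: each of those 2 rows is kept; rows whose b.k2 has no match in c get NULL for c's columns.
Result: 2 row(s).

2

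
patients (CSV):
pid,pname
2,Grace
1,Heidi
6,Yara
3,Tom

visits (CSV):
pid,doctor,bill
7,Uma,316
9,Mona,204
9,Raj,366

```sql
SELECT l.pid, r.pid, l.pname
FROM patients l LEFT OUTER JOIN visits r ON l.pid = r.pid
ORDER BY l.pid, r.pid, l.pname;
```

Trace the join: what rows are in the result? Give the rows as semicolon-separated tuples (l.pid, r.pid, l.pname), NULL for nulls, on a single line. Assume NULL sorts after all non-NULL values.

(1, NULL, Heidi); (2, NULL, Grace); (3, NULL, Tom); (6, NULL, Yara)

LEFT JOIN keeps every row from `patients`; unmatched rows get NULL for `visits`'s columns.
Matching on l.pid = r.pid.
- pid=2: no r row matches, row kept with r columns NULL.
- pid=1: no r row matches, row kept with r columns NULL.
- pid=6: no r row matches, row kept with r columns NULL.
- pid=3: no r row matches, row kept with r columns NULL.
After projecting and ordering:
l.pid | r.pid | l.pname
1 | NULL | Heidi
2 | NULL | Grace
3 | NULL | Tom
6 | NULL | Yara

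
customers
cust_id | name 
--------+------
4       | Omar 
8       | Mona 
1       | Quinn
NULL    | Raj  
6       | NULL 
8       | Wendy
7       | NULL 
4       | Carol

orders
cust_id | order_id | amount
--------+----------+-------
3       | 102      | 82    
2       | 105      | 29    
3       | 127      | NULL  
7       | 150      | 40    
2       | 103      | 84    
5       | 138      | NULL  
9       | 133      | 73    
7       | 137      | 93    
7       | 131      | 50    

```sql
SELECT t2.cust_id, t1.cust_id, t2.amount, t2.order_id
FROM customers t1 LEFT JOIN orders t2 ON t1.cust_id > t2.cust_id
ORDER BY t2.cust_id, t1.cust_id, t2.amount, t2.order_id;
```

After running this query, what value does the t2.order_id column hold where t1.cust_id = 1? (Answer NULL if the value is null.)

NULL

LEFT JOIN keeps every row from `customers`; unmatched rows get NULL for `orders`'s columns.
Matching on t1.cust_id > t2.cust_id. A NULL in a compared column never satisfies the condition.
Matched pairs: 34; unmatched t1 rows kept: 2.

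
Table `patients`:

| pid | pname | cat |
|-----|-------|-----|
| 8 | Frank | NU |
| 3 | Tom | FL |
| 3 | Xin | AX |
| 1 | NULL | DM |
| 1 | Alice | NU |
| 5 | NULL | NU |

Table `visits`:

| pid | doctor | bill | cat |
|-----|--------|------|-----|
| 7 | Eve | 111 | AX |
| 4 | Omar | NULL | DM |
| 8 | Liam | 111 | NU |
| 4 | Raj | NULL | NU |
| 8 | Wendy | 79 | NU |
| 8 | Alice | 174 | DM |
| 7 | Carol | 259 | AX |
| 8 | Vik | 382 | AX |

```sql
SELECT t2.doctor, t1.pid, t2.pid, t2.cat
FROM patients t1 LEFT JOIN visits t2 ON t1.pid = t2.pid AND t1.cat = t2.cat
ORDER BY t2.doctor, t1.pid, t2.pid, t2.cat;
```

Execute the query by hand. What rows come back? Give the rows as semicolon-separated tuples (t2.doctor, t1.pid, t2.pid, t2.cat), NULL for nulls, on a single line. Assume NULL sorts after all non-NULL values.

(Liam, 8, 8, NU); (Wendy, 8, 8, NU); (NULL, 1, NULL, NULL); (NULL, 1, NULL, NULL); (NULL, 3, NULL, NULL); (NULL, 3, NULL, NULL); (NULL, 5, NULL, NULL)

LEFT JOIN keeps every row from `patients`; unmatched rows get NULL for `visits`'s columns.
Matching on t1.pid = t2.pid AND t1.cat = t2.cat.
- t1 (pid=8, cat=NU) pairs with 2 row(s) of t2.
- t1 (pid=3, cat=FL) has no partner → padded with NULL.
- t1 (pid=3, cat=AX) has no partner → padded with NULL.
- t1 (pid=1, cat=DM) has no partner → padded with NULL.
- t1 (pid=1, cat=NU) has no partner → padded with NULL.
- t1 (pid=5, cat=NU) has no partner → padded with NULL.
After projecting and ordering:
t2.doctor | t1.pid | t2.pid | t2.cat
Liam | 8 | 8 | NU
Wendy | 8 | 8 | NU
NULL | 1 | NULL | NULL
NULL | 1 | NULL | NULL
NULL | 3 | NULL | NULL
NULL | 3 | NULL | NULL
NULL | 5 | NULL | NULL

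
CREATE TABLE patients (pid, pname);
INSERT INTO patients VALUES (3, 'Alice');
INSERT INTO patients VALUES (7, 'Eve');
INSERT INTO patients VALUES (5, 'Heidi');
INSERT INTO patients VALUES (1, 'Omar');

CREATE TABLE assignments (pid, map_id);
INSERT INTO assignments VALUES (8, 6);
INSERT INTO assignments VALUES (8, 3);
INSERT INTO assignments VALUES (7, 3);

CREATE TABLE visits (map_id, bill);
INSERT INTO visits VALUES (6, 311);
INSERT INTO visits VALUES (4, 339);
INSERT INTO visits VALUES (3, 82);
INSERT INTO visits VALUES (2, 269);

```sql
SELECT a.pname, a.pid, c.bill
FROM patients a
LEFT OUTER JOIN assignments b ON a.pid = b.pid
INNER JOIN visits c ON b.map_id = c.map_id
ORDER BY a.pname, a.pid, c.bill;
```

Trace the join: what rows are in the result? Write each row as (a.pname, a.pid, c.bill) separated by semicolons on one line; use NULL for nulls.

(Eve, 7, 82)

Step 1 — a LEFT JOIN b on pid → 4 row(s).
Then INNER JOIN `visits c` on map_id: keep only rows whose b.map_id appears in c.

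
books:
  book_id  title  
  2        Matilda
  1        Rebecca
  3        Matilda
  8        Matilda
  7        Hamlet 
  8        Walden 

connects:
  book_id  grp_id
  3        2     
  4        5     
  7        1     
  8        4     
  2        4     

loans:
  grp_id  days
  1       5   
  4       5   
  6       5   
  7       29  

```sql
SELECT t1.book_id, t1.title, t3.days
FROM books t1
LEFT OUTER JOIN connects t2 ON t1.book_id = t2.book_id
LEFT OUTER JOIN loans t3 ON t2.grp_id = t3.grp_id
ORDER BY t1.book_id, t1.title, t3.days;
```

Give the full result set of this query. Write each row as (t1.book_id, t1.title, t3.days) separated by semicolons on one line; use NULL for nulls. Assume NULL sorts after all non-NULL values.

(1, Rebecca, NULL); (2, Matilda, 5); (3, Matilda, NULL); (7, Hamlet, 5); (8, Matilda, 5); (8, Walden, 5)

Step 1 — t1 LEFT JOIN t2 on book_id → 6 row(s).
Then LEFT JOIN `loans t3` on grp_id: each of those 6 rows is kept; rows whose t2.grp_id has no match in t3 get NULL for t3's columns.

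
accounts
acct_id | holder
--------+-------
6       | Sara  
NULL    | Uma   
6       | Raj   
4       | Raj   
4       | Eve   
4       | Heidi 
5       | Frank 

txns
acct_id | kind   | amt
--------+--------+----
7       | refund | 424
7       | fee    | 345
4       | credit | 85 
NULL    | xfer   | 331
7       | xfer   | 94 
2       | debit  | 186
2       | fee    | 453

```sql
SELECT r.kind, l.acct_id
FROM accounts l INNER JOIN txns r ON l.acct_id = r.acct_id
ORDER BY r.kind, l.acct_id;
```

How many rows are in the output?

3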